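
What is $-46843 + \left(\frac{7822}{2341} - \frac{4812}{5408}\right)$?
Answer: $- \frac{148251834855}{3165032} \approx -46841.0$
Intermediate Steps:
$-46843 + \left(\frac{7822}{2341} - \frac{4812}{5408}\right) = -46843 + \left(7822 \cdot \frac{1}{2341} - \frac{1203}{1352}\right) = -46843 + \left(\frac{7822}{2341} - \frac{1203}{1352}\right) = -46843 + \frac{7759121}{3165032} = - \frac{148251834855}{3165032}$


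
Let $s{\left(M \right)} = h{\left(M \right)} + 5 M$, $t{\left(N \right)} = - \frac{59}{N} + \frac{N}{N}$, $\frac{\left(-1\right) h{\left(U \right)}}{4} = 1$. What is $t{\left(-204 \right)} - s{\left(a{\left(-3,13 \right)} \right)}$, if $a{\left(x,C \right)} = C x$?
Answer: $\frac{40859}{204} \approx 200.29$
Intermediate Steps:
$h{\left(U \right)} = -4$ ($h{\left(U \right)} = \left(-4\right) 1 = -4$)
$t{\left(N \right)} = 1 - \frac{59}{N}$ ($t{\left(N \right)} = - \frac{59}{N} + 1 = 1 - \frac{59}{N}$)
$s{\left(M \right)} = -4 + 5 M$
$t{\left(-204 \right)} - s{\left(a{\left(-3,13 \right)} \right)} = \frac{-59 - 204}{-204} - \left(-4 + 5 \cdot 13 \left(-3\right)\right) = \left(- \frac{1}{204}\right) \left(-263\right) - \left(-4 + 5 \left(-39\right)\right) = \frac{263}{204} - \left(-4 - 195\right) = \frac{263}{204} - -199 = \frac{263}{204} + 199 = \frac{40859}{204}$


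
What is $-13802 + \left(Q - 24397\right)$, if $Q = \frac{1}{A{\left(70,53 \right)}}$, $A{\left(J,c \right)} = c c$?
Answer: $- \frac{107300990}{2809} \approx -38199.0$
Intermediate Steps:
$A{\left(J,c \right)} = c^{2}$
$Q = \frac{1}{2809}$ ($Q = \frac{1}{53^{2}} = \frac{1}{2809} \approx 0.000356$)
$-13802 + \left(Q - 24397\right) = -13802 + \left(\frac{1}{2809} - 24397\right) = -13802 - \frac{68531172}{2809} = - \frac{107300990}{2809}$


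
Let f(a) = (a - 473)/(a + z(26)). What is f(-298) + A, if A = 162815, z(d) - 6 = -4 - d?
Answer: 52427201/322 ≈ 1.6282e+5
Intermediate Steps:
z(d) = 2 - d (z(d) = 6 + (-4 - d) = 2 - d)
f(a) = (-473 + a)/(-24 + a) (f(a) = (a - 473)/(a + (2 - 1*26)) = (-473 + a)/(a + (2 - 26)) = (-473 + a)/(a - 24) = (-473 + a)/(-24 + a))
f(-298) + A = (-473 - 298)/(-24 - 298) + 162815 = -771/(-322) + 162815 = -1/322*(-771) + 162815 = 771/322 + 162815 = 52427201/322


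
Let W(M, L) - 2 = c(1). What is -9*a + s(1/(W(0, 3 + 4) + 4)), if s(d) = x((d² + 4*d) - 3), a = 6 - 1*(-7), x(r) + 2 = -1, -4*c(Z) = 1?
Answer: -120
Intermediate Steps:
c(Z) = -¼ (c(Z) = -¼*1 = -¼)
W(M, L) = 7/4 (W(M, L) = 2 - ¼ = 7/4)
x(r) = -3 (x(r) = -2 - 1 = -3)
a = 13 (a = 6 + 7 = 13)
s(d) = -3
-9*a + s(1/(W(0, 3 + 4) + 4)) = -9*13 - 3 = -117 - 3 = -120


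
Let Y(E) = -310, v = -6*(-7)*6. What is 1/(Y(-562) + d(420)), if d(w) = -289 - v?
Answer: -1/851 ≈ -0.0011751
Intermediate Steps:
v = 252 (v = 42*6 = 252)
d(w) = -541 (d(w) = -289 - 1*252 = -289 - 252 = -541)
1/(Y(-562) + d(420)) = 1/(-310 - 541) = 1/(-851) = -1/851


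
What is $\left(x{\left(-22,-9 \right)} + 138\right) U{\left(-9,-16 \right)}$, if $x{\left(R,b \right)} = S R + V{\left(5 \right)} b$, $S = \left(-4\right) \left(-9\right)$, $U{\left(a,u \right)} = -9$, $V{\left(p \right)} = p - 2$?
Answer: $6129$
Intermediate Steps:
$V{\left(p \right)} = -2 + p$
$S = 36$
$x{\left(R,b \right)} = 3 b + 36 R$ ($x{\left(R,b \right)} = 36 R + \left(-2 + 5\right) b = 36 R + 3 b = 3 b + 36 R$)
$\left(x{\left(-22,-9 \right)} + 138\right) U{\left(-9,-16 \right)} = \left(\left(3 \left(-9\right) + 36 \left(-22\right)\right) + 138\right) \left(-9\right) = \left(\left(-27 - 792\right) + 138\right) \left(-9\right) = \left(-819 + 138\right) \left(-9\right) = \left(-681\right) \left(-9\right) = 6129$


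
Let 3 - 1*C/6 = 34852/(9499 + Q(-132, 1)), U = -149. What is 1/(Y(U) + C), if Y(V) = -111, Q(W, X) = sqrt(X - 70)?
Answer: (-sqrt(69) + 9499*I)/(3*(-364173*I + 31*sqrt(69))) ≈ -0.0086946 - 1.4553e-6*I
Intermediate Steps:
Q(W, X) = sqrt(-70 + X)
C = 18 - 209112/(9499 + I*sqrt(69)) (C = 18 - 209112/(9499 + sqrt(-70 + 1)) = 18 - 209112/(9499 + sqrt(-69)) = 18 - 209112/(9499 + I*sqrt(69)) ≈ -4.0141 + 0.019251*I)
1/(Y(U) + C) = 1/(-111 + (-7873818/1961545 + 104556*I*sqrt(69)/45115535)) = 1/(-225605313/1961545 + 104556*I*sqrt(69)/45115535)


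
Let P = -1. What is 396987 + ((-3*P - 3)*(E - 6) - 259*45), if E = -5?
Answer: 385332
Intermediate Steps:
396987 + ((-3*P - 3)*(E - 6) - 259*45) = 396987 + ((-3*(-1) - 3)*(-5 - 6) - 259*45) = 396987 + ((3 - 3)*(-11) - 11655) = 396987 + (0*(-11) - 11655) = 396987 + (0 - 11655) = 396987 - 11655 = 385332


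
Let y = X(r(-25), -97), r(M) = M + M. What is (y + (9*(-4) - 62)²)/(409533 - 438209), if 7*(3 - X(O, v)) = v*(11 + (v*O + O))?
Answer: -133479/50183 ≈ -2.6598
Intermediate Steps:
r(M) = 2*M
X(O, v) = 3 - v*(11 + O + O*v)/7 (X(O, v) = 3 - v*(11 + (v*O + O))/7 = 3 - v*(11 + (O*v + O))/7 = 3 - v*(11 + (O + O*v))/7 = 3 - v*(11 + O + O*v)/7)
y = 466688/7 (y = 3 - 11/7*(-97) - ⅐*2*(-25)*(-97) - ⅐*2*(-25)*(-97)² = 3 + 1067/7 - ⅐*(-50)*(-97) - ⅐*(-50)*9409 = 3 + 1067/7 - 4850/7 + 470450/7 = 466688/7 ≈ 66670.)
(y + (9*(-4) - 62)²)/(409533 - 438209) = (466688/7 + (9*(-4) - 62)²)/(409533 - 438209) = (466688/7 + (-36 - 62)²)/(-28676) = (466688/7 + (-98)²)*(-1/28676) = (466688/7 + 9604)*(-1/28676) = (533916/7)*(-1/28676) = -133479/50183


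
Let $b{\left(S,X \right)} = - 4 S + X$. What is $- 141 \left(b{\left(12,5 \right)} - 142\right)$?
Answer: $26085$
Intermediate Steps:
$b{\left(S,X \right)} = X - 4 S$
$- 141 \left(b{\left(12,5 \right)} - 142\right) = - 141 \left(\left(5 - 48\right) - 142\right) = - 141 \left(-43 - 142\right) = \left(-141\right) \left(-185\right) = 26085$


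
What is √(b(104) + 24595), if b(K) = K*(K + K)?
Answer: √46227 ≈ 215.00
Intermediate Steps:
b(K) = 2*K² (b(K) = K*(2*K) = 2*K²)
√(b(104) + 24595) = √(2*104² + 24595) = √(2*10816 + 24595) = √(21632 + 24595) = √46227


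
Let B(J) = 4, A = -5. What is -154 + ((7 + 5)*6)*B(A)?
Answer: 134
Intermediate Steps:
-154 + ((7 + 5)*6)*B(A) = -154 + ((7 + 5)*6)*4 = -154 + (12*6)*4 = -154 + 72*4 = -154 + 288 = 134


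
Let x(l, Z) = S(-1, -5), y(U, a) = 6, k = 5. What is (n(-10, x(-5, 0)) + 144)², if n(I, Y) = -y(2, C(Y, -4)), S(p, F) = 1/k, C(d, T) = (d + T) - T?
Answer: 19044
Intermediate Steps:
C(d, T) = d (C(d, T) = (T + d) - T = d)
S(p, F) = ⅕ (S(p, F) = 1/5 = ⅕)
x(l, Z) = ⅕
n(I, Y) = -6 (n(I, Y) = -1*6 = -6)
(n(-10, x(-5, 0)) + 144)² = (-6 + 144)² = 138² = 19044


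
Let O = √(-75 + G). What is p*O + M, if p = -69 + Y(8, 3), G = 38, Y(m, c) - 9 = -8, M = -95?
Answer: -95 - 68*I*√37 ≈ -95.0 - 413.63*I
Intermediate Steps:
Y(m, c) = 1 (Y(m, c) = 9 - 8 = 1)
p = -68 (p = -69 + 1 = -68)
O = I*√37 (O = √(-75 + 38) = √(-37) = I*√37 ≈ 6.0828*I)
p*O + M = -68*I*√37 - 95 = -95 - 68*I*√37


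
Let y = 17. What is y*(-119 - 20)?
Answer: -2363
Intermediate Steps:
y*(-119 - 20) = 17*(-119 - 20) = 17*(-139) = -2363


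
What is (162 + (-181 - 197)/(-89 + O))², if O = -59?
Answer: 148279329/5476 ≈ 27078.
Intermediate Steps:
(162 + (-181 - 197)/(-89 + O))² = (162 + (-181 - 197)/(-89 - 59))² = (162 - 378/(-148))² = (162 - 378*(-1/148))² = (162 + 189/74)² = (12177/74)² = 148279329/5476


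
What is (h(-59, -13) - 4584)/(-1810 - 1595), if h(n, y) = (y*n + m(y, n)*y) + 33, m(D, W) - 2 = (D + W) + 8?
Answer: 2978/3405 ≈ 0.87460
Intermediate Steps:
m(D, W) = 10 + D + W (m(D, W) = 2 + ((D + W) + 8) = 2 + (8 + D + W) = 10 + D + W)
h(n, y) = 33 + n*y + y*(10 + n + y) (h(n, y) = (y*n + (10 + y + n)*y) + 33 = (n*y + (10 + n + y)*y) + 33 = (n*y + y*(10 + n + y)) + 33 = 33 + n*y + y*(10 + n + y))
(h(-59, -13) - 4584)/(-1810 - 1595) = ((33 - 59*(-13) - 13*(10 - 59 - 13)) - 4584)/(-1810 - 1595) = ((33 + 767 - 13*(-62)) - 4584)/(-3405) = ((33 + 767 + 806) - 4584)*(-1/3405) = (1606 - 4584)*(-1/3405) = -2978*(-1/3405) = 2978/3405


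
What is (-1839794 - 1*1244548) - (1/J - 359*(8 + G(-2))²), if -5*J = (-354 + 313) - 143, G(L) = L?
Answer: -565140917/184 ≈ -3.0714e+6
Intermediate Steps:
J = 184/5 (J = -((-354 + 313) - 143)/5 = -(-41 - 143)/5 = -⅕*(-184) = 184/5 ≈ 36.800)
(-1839794 - 1*1244548) - (1/J - 359*(8 + G(-2))²) = (-1839794 - 1*1244548) - (1/(184/5) - 359*(8 - 2)²) = (-1839794 - 1244548) - (5/184 - 359*6²) = -3084342 - (5/184 - 359*36) = -3084342 - (5/184 - 12924) = -3084342 - 1*(-2378011/184) = -3084342 + 2378011/184 = -565140917/184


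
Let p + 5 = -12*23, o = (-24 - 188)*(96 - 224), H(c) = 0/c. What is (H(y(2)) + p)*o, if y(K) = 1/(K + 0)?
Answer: -7625216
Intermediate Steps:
y(K) = 1/K
H(c) = 0
o = 27136 (o = -212*(-128) = 27136)
p = -281 (p = -5 - 12*23 = -5 - 276 = -281)
(H(y(2)) + p)*o = (0 - 281)*27136 = -281*27136 = -7625216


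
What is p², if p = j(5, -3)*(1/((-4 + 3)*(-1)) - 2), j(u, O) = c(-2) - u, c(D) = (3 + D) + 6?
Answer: 4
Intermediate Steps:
c(D) = 9 + D
j(u, O) = 7 - u (j(u, O) = (9 - 2) - u = 7 - u)
p = -2 (p = (7 - 1*5)*(1/((-4 + 3)*(-1)) - 2) = (7 - 5)*(-1/(-1) - 2) = 2*(-1*(-1) - 2) = 2*(1 - 2) = 2*(-1) = -2)
p² = (-2)² = 4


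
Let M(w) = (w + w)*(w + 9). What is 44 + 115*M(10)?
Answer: 43744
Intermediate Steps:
M(w) = 2*w*(9 + w) (M(w) = (2*w)*(9 + w) = 2*w*(9 + w))
44 + 115*M(10) = 44 + 115*(2*10*(9 + 10)) = 44 + 115*(2*10*19) = 44 + 115*380 = 44 + 43700 = 43744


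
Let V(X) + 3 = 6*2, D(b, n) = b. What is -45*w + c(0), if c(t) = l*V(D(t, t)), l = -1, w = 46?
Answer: -2079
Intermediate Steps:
V(X) = 9 (V(X) = -3 + 6*2 = -3 + 12 = 9)
c(t) = -9 (c(t) = -1*9 = -9)
-45*w + c(0) = -45*46 - 9 = -2070 - 9 = -2079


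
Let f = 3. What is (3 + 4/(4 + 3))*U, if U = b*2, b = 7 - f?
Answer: 200/7 ≈ 28.571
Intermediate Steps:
b = 4 (b = 7 - 1*3 = 7 - 3 = 4)
U = 8 (U = 4*2 = 8)
(3 + 4/(4 + 3))*U = (3 + 4/(4 + 3))*8 = (3 + 4/7)*8 = (25/7)*8 = 200/7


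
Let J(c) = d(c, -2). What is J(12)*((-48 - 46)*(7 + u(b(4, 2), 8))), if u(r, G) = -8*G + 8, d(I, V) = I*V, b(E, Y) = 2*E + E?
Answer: -110544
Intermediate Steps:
b(E, Y) = 3*E
J(c) = -2*c (J(c) = c*(-2) = -2*c)
u(r, G) = 8 - 8*G
J(12)*((-48 - 46)*(7 + u(b(4, 2), 8))) = (-2*12)*((-48 - 46)*(7 + (8 - 8*8))) = -(-2256)*(7 + (8 - 64)) = -(-2256)*(7 - 56) = -(-2256)*(-49) = -24*4606 = -110544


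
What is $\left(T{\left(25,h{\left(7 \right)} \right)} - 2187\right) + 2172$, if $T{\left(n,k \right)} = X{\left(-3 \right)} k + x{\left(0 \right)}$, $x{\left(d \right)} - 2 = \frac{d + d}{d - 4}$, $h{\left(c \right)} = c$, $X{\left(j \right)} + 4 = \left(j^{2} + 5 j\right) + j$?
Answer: $-104$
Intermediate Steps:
$X{\left(j \right)} = -4 + j^{2} + 6 j$ ($X{\left(j \right)} = -4 + \left(\left(j^{2} + 5 j\right) + j\right) = -4 + \left(j^{2} + 6 j\right) = -4 + j^{2} + 6 j$)
$x{\left(d \right)} = 2 + \frac{2 d}{-4 + d}$ ($x{\left(d \right)} = 2 + \frac{d + d}{d - 4} = 2 + \frac{2 d}{-4 + d}$)
$T{\left(n,k \right)} = 2 - 13 k$ ($T{\left(n,k \right)} = \left(-4 + \left(-3\right)^{2} + 6 \left(-3\right)\right) k + \frac{4 \left(-2 + 0\right)}{-4 + 0} = \left(-4 + 9 - 18\right) k + 4 \frac{1}{-4} \left(-2\right) = - 13 k + 4 \left(- \frac{1}{4}\right) \left(-2\right) = - 13 k + 2 = 2 - 13 k$)
$\left(T{\left(25,h{\left(7 \right)} \right)} - 2187\right) + 2172 = \left(\left(2 - 91\right) - 2187\right) + 2172 = \left(-89 - 2187\right) + 2172 = -2276 + 2172 = -104$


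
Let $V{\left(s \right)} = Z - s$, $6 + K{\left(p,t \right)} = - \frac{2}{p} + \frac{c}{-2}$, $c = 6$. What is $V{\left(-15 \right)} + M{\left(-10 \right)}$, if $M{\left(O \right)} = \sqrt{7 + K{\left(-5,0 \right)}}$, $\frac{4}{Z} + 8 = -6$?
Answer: $\frac{103}{7} + \frac{2 i \sqrt{10}}{5} \approx 14.714 + 1.2649 i$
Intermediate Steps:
$Z = - \frac{2}{7}$ ($Z = \frac{4}{-8 - 6} = \frac{4}{-14} = 4 \left(- \frac{1}{14}\right) = - \frac{2}{7} \approx -0.28571$)
$K{\left(p,t \right)} = -9 - \frac{2}{p}$ ($K{\left(p,t \right)} = -6 + \left(- \frac{2}{p} + \frac{6}{-2}\right) = -6 + \left(- \frac{2}{p} + 6 \left(- \frac{1}{2}\right)\right) = -6 - \left(3 + \frac{2}{p}\right) = -9 - \frac{2}{p}$)
$V{\left(s \right)} = - \frac{2}{7} - s$
$M{\left(O \right)} = \frac{2 i \sqrt{10}}{5}$ ($M{\left(O \right)} = \sqrt{7 - \left(9 + \frac{2}{-5}\right)} = \sqrt{7 - \frac{43}{5}} = \sqrt{- \frac{8}{5}} = \frac{2 i \sqrt{10}}{5}$)
$V{\left(-15 \right)} + M{\left(-10 \right)} = \left(- \frac{2}{7} - -15\right) + \frac{2 i \sqrt{10}}{5} = \left(- \frac{2}{7} + 15\right) + \frac{2 i \sqrt{10}}{5} = \frac{103}{7} + \frac{2 i \sqrt{10}}{5}$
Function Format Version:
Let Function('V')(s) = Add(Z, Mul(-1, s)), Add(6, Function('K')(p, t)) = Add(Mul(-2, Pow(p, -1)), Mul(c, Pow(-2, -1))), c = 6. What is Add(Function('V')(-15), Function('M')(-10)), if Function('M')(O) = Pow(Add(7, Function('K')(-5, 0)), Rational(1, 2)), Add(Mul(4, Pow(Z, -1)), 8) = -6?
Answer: Add(Rational(103, 7), Mul(Rational(2, 5), I, Pow(10, Rational(1, 2)))) ≈ Add(14.714, Mul(1.2649, I))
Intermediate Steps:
Z = Rational(-2, 7) (Z = Mul(4, Pow(Add(-8, -6), -1)) = Mul(4, Pow(-14, -1)) = Mul(4, Rational(-1, 14)) = Rational(-2, 7) ≈ -0.28571)
Function('K')(p, t) = Add(-9, Mul(-2, Pow(p, -1))) (Function('K')(p, t) = Add(-6, Add(Mul(-2, Pow(p, -1)), Mul(6, Pow(-2, -1)))) = Add(-6, Add(Mul(-2, Pow(p, -1)), Mul(6, Rational(-1, 2)))) = Add(-6, Add(Mul(-2, Pow(p, -1)), -3)) = Add(-6, Add(-3, Mul(-2, Pow(p, -1)))) = Add(-9, Mul(-2, Pow(p, -1))))
Function('V')(s) = Add(Rational(-2, 7), Mul(-1, s))
Function('M')(O) = Mul(Rational(2, 5), I, Pow(10, Rational(1, 2))) (Function('M')(O) = Pow(Add(7, Add(-9, Mul(-2, Pow(-5, -1)))), Rational(1, 2)) = Pow(Add(7, Add(-9, Mul(-2, Rational(-1, 5)))), Rational(1, 2)) = Pow(Add(7, Add(-9, Rational(2, 5))), Rational(1, 2)) = Pow(Add(7, Rational(-43, 5)), Rational(1, 2)) = Pow(Rational(-8, 5), Rational(1, 2)) = Mul(Rational(2, 5), I, Pow(10, Rational(1, 2))))
Add(Function('V')(-15), Function('M')(-10)) = Add(Add(Rational(-2, 7), Mul(-1, -15)), Mul(Rational(2, 5), I, Pow(10, Rational(1, 2)))) = Add(Add(Rational(-2, 7), 15), Mul(Rational(2, 5), I, Pow(10, Rational(1, 2)))) = Add(Rational(103, 7), Mul(Rational(2, 5), I, Pow(10, Rational(1, 2))))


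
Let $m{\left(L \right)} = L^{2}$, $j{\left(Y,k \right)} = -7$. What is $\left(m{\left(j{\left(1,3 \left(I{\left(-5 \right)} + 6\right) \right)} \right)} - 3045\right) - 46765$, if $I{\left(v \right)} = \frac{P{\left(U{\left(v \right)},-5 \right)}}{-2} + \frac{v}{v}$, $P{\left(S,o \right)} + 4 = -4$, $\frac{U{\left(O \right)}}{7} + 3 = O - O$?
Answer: $-49761$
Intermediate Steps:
$U{\left(O \right)} = -21$ ($U{\left(O \right)} = -21 + 7 \left(O - O\right) = -21 + 7 \cdot 0 = -21 + 0 = -21$)
$P{\left(S,o \right)} = -8$ ($P{\left(S,o \right)} = -4 - 4 = -8$)
$I{\left(v \right)} = 5$ ($I{\left(v \right)} = - \frac{8}{-2} + \frac{v}{v} = \left(-8\right) \left(- \frac{1}{2}\right) + 1 = 4 + 1 = 5$)
$\left(m{\left(j{\left(1,3 \left(I{\left(-5 \right)} + 6\right) \right)} \right)} - 3045\right) - 46765 = \left(\left(-7\right)^{2} - 3045\right) - 46765 = \left(49 - 3045\right) - 46765 = -2996 - 46765 = -49761$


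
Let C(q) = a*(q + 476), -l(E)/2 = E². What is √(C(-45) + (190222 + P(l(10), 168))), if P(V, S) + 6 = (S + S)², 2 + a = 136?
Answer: √360866 ≈ 600.72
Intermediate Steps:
a = 134 (a = -2 + 136 = 134)
l(E) = -2*E²
C(q) = 63784 + 134*q (C(q) = 134*(q + 476) = 134*(476 + q) = 63784 + 134*q)
P(V, S) = -6 + 4*S² (P(V, S) = -6 + (S + S)² = -6 + (2*S)² = -6 + 4*S²)
√(C(-45) + (190222 + P(l(10), 168))) = √((63784 + 134*(-45)) + (190222 + (-6 + 4*168²))) = √((63784 - 6030) + (190222 + (-6 + 4*28224))) = √(57754 + (190222 + (-6 + 112896))) = √(57754 + (190222 + 112890)) = √(57754 + 303112) = √360866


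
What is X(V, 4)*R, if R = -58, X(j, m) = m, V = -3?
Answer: -232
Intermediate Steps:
X(V, 4)*R = 4*(-58) = -232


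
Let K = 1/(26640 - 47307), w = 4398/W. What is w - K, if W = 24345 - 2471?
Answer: 45457670/226034979 ≈ 0.20111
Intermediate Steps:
W = 21874
w = 2199/10937 (w = 4398/21874 = 4398*(1/21874) = 2199/10937 ≈ 0.20106)
K = -1/20667 (K = 1/(-20667) = -1/20667 ≈ -4.8386e-5)
w - K = 2199/10937 - 1*(-1/20667) = 2199/10937 + 1/20667 = 45457670/226034979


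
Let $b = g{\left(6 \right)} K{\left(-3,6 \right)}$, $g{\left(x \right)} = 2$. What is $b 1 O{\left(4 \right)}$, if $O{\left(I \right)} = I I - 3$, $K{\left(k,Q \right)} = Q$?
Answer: $156$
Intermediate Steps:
$O{\left(I \right)} = -3 + I^{2}$ ($O{\left(I \right)} = I^{2} - 3 = -3 + I^{2}$)
$b = 12$ ($b = 2 \cdot 6 = 12$)
$b 1 O{\left(4 \right)} = 12 \cdot 1 \left(-3 + 4^{2}\right) = 12 \cdot 1 \left(-3 + 16\right) = 12 \cdot 1 \cdot 13 = 12 \cdot 13 = 156$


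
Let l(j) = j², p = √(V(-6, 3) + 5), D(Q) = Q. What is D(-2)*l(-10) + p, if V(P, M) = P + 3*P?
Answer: -200 + I*√19 ≈ -200.0 + 4.3589*I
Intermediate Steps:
V(P, M) = 4*P
p = I*√19 (p = √(4*(-6) + 5) = √(-24 + 5) = √(-19) = I*√19 ≈ 4.3589*I)
D(-2)*l(-10) + p = -2*(-10)² + I*√19 = -2*100 + I*√19 = -200 + I*√19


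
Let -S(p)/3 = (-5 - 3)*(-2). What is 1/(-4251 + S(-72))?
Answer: -1/4299 ≈ -0.00023261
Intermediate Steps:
S(p) = -48 (S(p) = -3*(-5 - 3)*(-2) = -(-24)*(-2) = -3*16 = -48)
1/(-4251 + S(-72)) = 1/(-4251 - 48) = 1/(-4299) = -1/4299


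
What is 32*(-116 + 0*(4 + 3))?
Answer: -3712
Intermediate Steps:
32*(-116 + 0*(4 + 3)) = 32*(-116 + 0*7) = 32*(-116 + 0) = 32*(-116) = -3712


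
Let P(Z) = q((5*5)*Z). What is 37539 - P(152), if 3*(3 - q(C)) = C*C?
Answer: 14552608/3 ≈ 4.8509e+6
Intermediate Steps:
q(C) = 3 - C²/3 (q(C) = 3 - C*C/3 = 3 - C²/3)
P(Z) = 3 - 625*Z²/3
37539 - P(152) = 37539 - (3 - 625/3*152²) = 37539 - (3 - 625/3*23104) = 37539 - (3 - 14440000/3) = 37539 - 1*(-14439991/3) = 37539 + 14439991/3 = 14552608/3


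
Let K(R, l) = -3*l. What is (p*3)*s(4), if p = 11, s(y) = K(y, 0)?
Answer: 0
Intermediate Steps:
s(y) = 0 (s(y) = -3*0 = 0)
(p*3)*s(4) = (11*3)*0 = 33*0 = 0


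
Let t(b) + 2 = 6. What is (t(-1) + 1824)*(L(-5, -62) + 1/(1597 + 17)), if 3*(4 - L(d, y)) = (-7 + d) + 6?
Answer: 8852090/807 ≈ 10969.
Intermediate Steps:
L(d, y) = 13/3 - d/3 (L(d, y) = 4 - ((-7 + d) + 6)/3 = 4 - (-1 + d)/3 = 4 + (1/3 - d/3) = 13/3 - d/3)
t(b) = 4 (t(b) = -2 + 6 = 4)
(t(-1) + 1824)*(L(-5, -62) + 1/(1597 + 17)) = (4 + 1824)*((13/3 - 1/3*(-5)) + 1/(1597 + 17)) = 1828*((13/3 + 5/3) + 1/1614) = 1828*(6 + 1/1614) = 1828*(9685/1614) = 8852090/807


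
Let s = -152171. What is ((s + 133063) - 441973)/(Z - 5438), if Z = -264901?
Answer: 461081/270339 ≈ 1.7056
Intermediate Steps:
((s + 133063) - 441973)/(Z - 5438) = ((-152171 + 133063) - 441973)/(-264901 - 5438) = (-19108 - 441973)/(-270339) = -461081*(-1/270339) = 461081/270339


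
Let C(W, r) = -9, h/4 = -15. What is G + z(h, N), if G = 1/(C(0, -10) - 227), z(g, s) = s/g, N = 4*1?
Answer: -251/3540 ≈ -0.070904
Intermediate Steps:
h = -60 (h = 4*(-15) = -60)
N = 4
G = -1/236 (G = 1/(-9 - 227) = 1/(-236) = -1/236 ≈ -0.0042373)
G + z(h, N) = -1/236 + 4/(-60) = -1/236 + 4*(-1/60) = -1/236 - 1/15 = -251/3540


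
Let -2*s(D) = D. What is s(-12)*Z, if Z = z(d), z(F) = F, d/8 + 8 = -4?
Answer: -576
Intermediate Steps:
d = -96 (d = -64 + 8*(-4) = -64 - 32 = -96)
s(D) = -D/2
Z = -96
s(-12)*Z = -½*(-12)*(-96) = 6*(-96) = -576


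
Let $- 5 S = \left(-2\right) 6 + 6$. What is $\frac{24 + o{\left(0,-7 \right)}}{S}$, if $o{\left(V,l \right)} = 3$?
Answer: $\frac{45}{2} \approx 22.5$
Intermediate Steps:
$S = \frac{6}{5}$ ($S = - \frac{\left(-2\right) 6 + 6}{5} = - \frac{-12 + 6}{5} = \left(- \frac{1}{5}\right) \left(-6\right) = \frac{6}{5} \approx 1.2$)
$\frac{24 + o{\left(0,-7 \right)}}{S} = \frac{24 + 3}{\frac{6}{5}} = \frac{5}{6} \cdot 27 = \frac{45}{2}$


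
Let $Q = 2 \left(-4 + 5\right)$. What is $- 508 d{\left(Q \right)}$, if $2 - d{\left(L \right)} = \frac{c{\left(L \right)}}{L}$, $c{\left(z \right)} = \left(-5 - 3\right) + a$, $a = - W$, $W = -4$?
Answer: $-2032$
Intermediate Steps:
$a = 4$ ($a = \left(-1\right) \left(-4\right) = 4$)
$Q = 2$ ($Q = 2 \cdot 1 = 2$)
$c{\left(z \right)} = -4$ ($c{\left(z \right)} = \left(-5 - 3\right) + 4 = -8 + 4 = -4$)
$d{\left(L \right)} = 2 + \frac{4}{L}$ ($d{\left(L \right)} = 2 - - \frac{4}{L} = 2 + \frac{4}{L}$)
$- 508 d{\left(Q \right)} = - 508 \left(2 + \frac{4}{2}\right) = - 508 \left(2 + 4 \cdot \frac{1}{2}\right) = - 508 \left(2 + 2\right) = \left(-508\right) 4 = -2032$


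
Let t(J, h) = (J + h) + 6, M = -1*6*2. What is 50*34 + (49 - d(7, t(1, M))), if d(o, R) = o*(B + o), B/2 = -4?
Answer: 1756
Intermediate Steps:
B = -8 (B = 2*(-4) = -8)
M = -12 (M = -6*2 = -12)
t(J, h) = 6 + J + h
d(o, R) = o*(-8 + o)
50*34 + (49 - d(7, t(1, M))) = 50*34 + (49 - 7*(-8 + 7)) = 1700 + (49 - 7*(-1)) = 1700 + (49 - 1*(-7)) = 1700 + (49 + 7) = 1700 + 56 = 1756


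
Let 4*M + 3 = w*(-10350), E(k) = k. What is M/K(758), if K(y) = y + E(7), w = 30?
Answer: -103501/1020 ≈ -101.47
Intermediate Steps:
K(y) = 7 + y (K(y) = y + 7 = 7 + y)
M = -310503/4 (M = -¾ + (30*(-10350))/4 = -¾ + (¼)*(-310500) = -¾ - 77625 = -310503/4 ≈ -77626.)
M/K(758) = -310503/(4*(7 + 758)) = -310503/4/765 = -310503/4*1/765 = -103501/1020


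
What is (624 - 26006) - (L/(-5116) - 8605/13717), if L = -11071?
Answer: -1781319435431/70176172 ≈ -25384.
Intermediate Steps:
(624 - 26006) - (L/(-5116) - 8605/13717) = (624 - 26006) - (-11071/(-5116) - 8605/13717) = -25382 - (-11071*(-1/5116) - 8605*1/13717) = -25382 - (11071/5116 - 8605/13717) = -25382 - 1*107837727/70176172 = -25382 - 107837727/70176172 = -1781319435431/70176172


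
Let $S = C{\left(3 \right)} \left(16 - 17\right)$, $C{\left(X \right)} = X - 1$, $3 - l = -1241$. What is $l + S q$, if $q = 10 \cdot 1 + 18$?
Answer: $1188$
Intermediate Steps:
$l = 1244$ ($l = 3 - -1241 = 3 + 1241 = 1244$)
$q = 28$ ($q = 10 + 18 = 28$)
$C{\left(X \right)} = -1 + X$ ($C{\left(X \right)} = X - 1 = -1 + X$)
$S = -2$ ($S = \left(-1 + 3\right) \left(16 - 17\right) = 2 \left(-1\right) = -2$)
$l + S q = 1244 - 56 = 1188$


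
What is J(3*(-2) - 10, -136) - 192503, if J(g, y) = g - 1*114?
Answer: -192633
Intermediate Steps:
J(g, y) = -114 + g (J(g, y) = g - 114 = -114 + g)
J(3*(-2) - 10, -136) - 192503 = (-114 + (3*(-2) - 10)) - 192503 = (-114 + (-6 - 10)) - 192503 = (-114 - 16) - 192503 = -130 - 192503 = -192633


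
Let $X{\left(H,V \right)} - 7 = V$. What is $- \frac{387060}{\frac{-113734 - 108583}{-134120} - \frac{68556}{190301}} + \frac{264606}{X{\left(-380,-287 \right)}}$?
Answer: $- \frac{1387440623796871191}{4635738337580} \approx -2.9929 \cdot 10^{5}$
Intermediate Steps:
$X{\left(H,V \right)} = 7 + V$
$- \frac{387060}{\frac{-113734 - 108583}{-134120} - \frac{68556}{190301}} + \frac{264606}{X{\left(-380,-287 \right)}} = - \frac{387060}{\frac{-113734 - 108583}{-134120} - \frac{68556}{190301}} + \frac{264606}{7 - 287} = - \frac{387060}{\left(-113734 - 108583\right) \left(- \frac{1}{134120}\right) - \frac{68556}{190301}} + \frac{264606}{-280} = - \frac{387060}{\left(-222317\right) \left(- \frac{1}{134120}\right) - \frac{68556}{190301}} + 264606 \left(- \frac{1}{280}\right) = - \frac{387060}{\frac{222317}{134120} - \frac{68556}{190301}} - \frac{132303}{140} = - \frac{387060}{\frac{33112416697}{25523170120}} - \frac{132303}{140} = \left(-387060\right) \frac{25523170120}{33112416697} - \frac{132303}{140} = - \frac{9878998226647200}{33112416697} - \frac{132303}{140} = - \frac{1387440623796871191}{4635738337580}$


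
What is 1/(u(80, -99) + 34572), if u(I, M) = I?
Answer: 1/34652 ≈ 2.8858e-5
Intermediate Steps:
1/(u(80, -99) + 34572) = 1/(80 + 34572) = 1/34652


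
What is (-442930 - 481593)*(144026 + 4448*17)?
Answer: -203064080766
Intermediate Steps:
(-442930 - 481593)*(144026 + 4448*17) = -924523*(144026 + 75616) = -924523*219642 = -203064080766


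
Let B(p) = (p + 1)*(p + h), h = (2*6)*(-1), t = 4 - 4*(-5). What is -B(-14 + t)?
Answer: 22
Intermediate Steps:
t = 24 (t = 4 + 20 = 24)
h = -12 (h = 12*(-1) = -12)
B(p) = (1 + p)*(-12 + p) (B(p) = (p + 1)*(p - 12) = (1 + p)*(-12 + p))
-B(-14 + t) = -(-12 + (-14 + 24)² - 11*(-14 + 24)) = -(-12 + 10² - 11*10) = -(-12 + 100 - 110) = -1*(-22) = 22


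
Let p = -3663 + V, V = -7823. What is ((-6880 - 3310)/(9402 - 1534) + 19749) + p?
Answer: 32501547/3934 ≈ 8261.7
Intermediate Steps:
p = -11486 (p = -3663 - 7823 = -11486)
((-6880 - 3310)/(9402 - 1534) + 19749) + p = ((-6880 - 3310)/(9402 - 1534) + 19749) - 11486 = (-10190/7868 + 19749) - 11486 = (-10190*1/7868 + 19749) - 11486 = (-5095/3934 + 19749) - 11486 = 77687471/3934 - 11486 = 32501547/3934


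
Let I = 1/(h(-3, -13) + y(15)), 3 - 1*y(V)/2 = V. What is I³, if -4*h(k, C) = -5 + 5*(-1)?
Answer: -8/79507 ≈ -0.00010062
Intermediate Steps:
h(k, C) = 5/2 (h(k, C) = -(-5 + 5*(-1))/4 = -(-5 - 5)/4 = -¼*(-10) = 5/2)
y(V) = 6 - 2*V
I = -2/43 (I = 1/(5/2 + (6 - 2*15)) = 1/(5/2 + (6 - 30)) = 1/(5/2 - 24) = 1/(-43/2) = -2/43 ≈ -0.046512)
I³ = (-2/43)³ = -8/79507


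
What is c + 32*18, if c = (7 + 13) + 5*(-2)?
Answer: 586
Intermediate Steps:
c = 10 (c = 20 - 10 = 10)
c + 32*18 = 10 + 32*18 = 10 + 576 = 586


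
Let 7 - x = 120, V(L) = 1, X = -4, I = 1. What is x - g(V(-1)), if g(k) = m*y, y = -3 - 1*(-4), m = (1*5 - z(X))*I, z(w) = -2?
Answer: -120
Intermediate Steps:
m = 7 (m = (1*5 - 1*(-2))*1 = (5 + 2)*1 = 7*1 = 7)
x = -113 (x = 7 - 1*120 = 7 - 120 = -113)
y = 1 (y = -3 + 4 = 1)
g(k) = 7 (g(k) = 7*1 = 7)
x - g(V(-1)) = -113 - 1*7 = -113 - 7 = -120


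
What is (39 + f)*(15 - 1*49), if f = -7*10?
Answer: 1054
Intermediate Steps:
f = -70
(39 + f)*(15 - 1*49) = (39 - 70)*(15 - 1*49) = -31*(15 - 49) = -31*(-34) = 1054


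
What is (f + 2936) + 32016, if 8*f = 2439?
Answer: 282055/8 ≈ 35257.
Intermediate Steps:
f = 2439/8 (f = (1/8)*2439 = 2439/8 ≈ 304.88)
(f + 2936) + 32016 = (2439/8 + 2936) + 32016 = 25927/8 + 32016 = 282055/8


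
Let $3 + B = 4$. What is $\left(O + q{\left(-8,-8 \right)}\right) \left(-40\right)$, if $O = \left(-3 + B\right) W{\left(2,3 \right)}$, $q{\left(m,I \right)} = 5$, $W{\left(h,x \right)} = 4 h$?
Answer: $440$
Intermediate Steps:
$B = 1$ ($B = -3 + 4 = 1$)
$O = -16$ ($O = \left(-3 + 1\right) 4 \cdot 2 = \left(-2\right) 8 = -16$)
$\left(O + q{\left(-8,-8 \right)}\right) \left(-40\right) = \left(-16 + 5\right) \left(-40\right) = \left(-11\right) \left(-40\right) = 440$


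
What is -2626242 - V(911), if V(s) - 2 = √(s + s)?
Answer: -2626244 - √1822 ≈ -2.6263e+6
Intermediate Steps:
V(s) = 2 + √2*√s (V(s) = 2 + √(s + s) = 2 + √(2*s) = 2 + √2*√s)
-2626242 - V(911) = -2626242 - (2 + √2*√911) = -2626242 - (2 + √1822) = -2626242 + (-2 - √1822) = -2626244 - √1822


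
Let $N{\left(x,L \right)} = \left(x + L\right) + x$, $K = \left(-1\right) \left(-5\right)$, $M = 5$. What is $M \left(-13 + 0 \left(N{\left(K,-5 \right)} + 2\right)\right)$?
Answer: $-65$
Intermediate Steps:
$K = 5$
$N{\left(x,L \right)} = L + 2 x$ ($N{\left(x,L \right)} = \left(L + x\right) + x = L + 2 x$)
$M \left(-13 + 0 \left(N{\left(K,-5 \right)} + 2\right)\right) = 5 \left(-13 + 0 \left(\left(-5 + 2 \cdot 5\right) + 2\right)\right) = 5 \left(-13 + 0 \left(\left(-5 + 10\right) + 2\right)\right) = 5 \left(-13 + 0 \left(5 + 2\right)\right) = 5 \left(-13 + 0 \cdot 7\right) = 5 \left(-13 + 0\right) = 5 \left(-13\right) = -65$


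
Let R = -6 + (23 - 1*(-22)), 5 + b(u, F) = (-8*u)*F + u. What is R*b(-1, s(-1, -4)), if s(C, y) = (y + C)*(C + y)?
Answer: 7566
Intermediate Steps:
s(C, y) = (C + y)**2 (s(C, y) = (C + y)*(C + y) = (C + y)**2)
b(u, F) = -5 + u - 8*F*u (b(u, F) = -5 + ((-8*u)*F + u) = -5 + (-8*F*u + u) = -5 + (u - 8*F*u) = -5 + u - 8*F*u)
R = 39 (R = -6 + (23 + 22) = -6 + 45 = 39)
R*b(-1, s(-1, -4)) = 39*(-5 - 1 - 8*(-1 - 4)**2*(-1)) = 39*(-5 - 1 - 8*(-5)**2*(-1)) = 39*(-5 - 1 - 8*25*(-1)) = 39*(-5 - 1 + 200) = 39*194 = 7566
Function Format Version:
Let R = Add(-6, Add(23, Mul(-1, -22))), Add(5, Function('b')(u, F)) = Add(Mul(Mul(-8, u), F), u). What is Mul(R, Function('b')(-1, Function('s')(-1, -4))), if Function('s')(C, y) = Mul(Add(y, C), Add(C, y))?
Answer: 7566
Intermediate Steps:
Function('s')(C, y) = Pow(Add(C, y), 2) (Function('s')(C, y) = Mul(Add(C, y), Add(C, y)) = Pow(Add(C, y), 2))
Function('b')(u, F) = Add(-5, u, Mul(-8, F, u)) (Function('b')(u, F) = Add(-5, Add(Mul(Mul(-8, u), F), u)) = Add(-5, Add(Mul(-8, F, u), u)) = Add(-5, Add(u, Mul(-8, F, u))) = Add(-5, u, Mul(-8, F, u)))
R = 39 (R = Add(-6, Add(23, 22)) = Add(-6, 45) = 39)
Mul(R, Function('b')(-1, Function('s')(-1, -4))) = Mul(39, Add(-5, -1, Mul(-8, Pow(Add(-1, -4), 2), -1))) = Mul(39, Add(-5, -1, Mul(-8, Pow(-5, 2), -1))) = Mul(39, Add(-5, -1, Mul(-8, 25, -1))) = Mul(39, Add(-5, -1, 200)) = Mul(39, 194) = 7566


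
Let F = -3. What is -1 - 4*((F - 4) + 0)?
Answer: 27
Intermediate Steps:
-1 - 4*((F - 4) + 0) = -1 - 4*((-3 - 4) + 0) = -1 - 4*(-7 + 0) = -1 - 4*(-7) = -1 + 28 = 27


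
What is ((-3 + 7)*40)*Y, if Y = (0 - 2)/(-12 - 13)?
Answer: 64/5 ≈ 12.800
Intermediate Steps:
Y = 2/25 (Y = -2/(-25) = -2*(-1/25) = 2/25 ≈ 0.080000)
((-3 + 7)*40)*Y = ((-3 + 7)*40)*(2/25) = (4*40)*(2/25) = 160*(2/25) = 64/5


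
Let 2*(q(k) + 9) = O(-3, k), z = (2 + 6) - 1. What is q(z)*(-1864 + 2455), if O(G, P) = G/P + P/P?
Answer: -36051/7 ≈ -5150.1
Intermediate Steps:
z = 7 (z = 8 - 1 = 7)
O(G, P) = 1 + G/P (O(G, P) = G/P + 1 = 1 + G/P)
q(k) = -9 + (-3 + k)/(2*k) (q(k) = -9 + ((-3 + k)/k)/2 = -9 + (-3 + k)/(2*k))
q(z)*(-1864 + 2455) = ((1/2)*(-3 - 17*7)/7)*(-1864 + 2455) = ((1/2)*(1/7)*(-3 - 119))*591 = ((1/2)*(1/7)*(-122))*591 = -61/7*591 = -36051/7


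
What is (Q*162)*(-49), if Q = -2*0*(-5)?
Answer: 0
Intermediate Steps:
Q = 0 (Q = 0*(-5) = 0)
(Q*162)*(-49) = (0*162)*(-49) = 0*(-49) = 0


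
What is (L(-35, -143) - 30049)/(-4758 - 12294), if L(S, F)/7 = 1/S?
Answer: 25041/14210 ≈ 1.7622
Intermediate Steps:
L(S, F) = 7/S
(L(-35, -143) - 30049)/(-4758 - 12294) = (7/(-35) - 30049)/(-4758 - 12294) = (7*(-1/35) - 30049)/(-17052) = (-⅕ - 30049)*(-1/17052) = -150246/5*(-1/17052) = 25041/14210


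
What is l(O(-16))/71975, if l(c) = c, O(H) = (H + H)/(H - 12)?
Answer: 8/503825 ≈ 1.5879e-5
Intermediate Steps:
O(H) = 2*H/(-12 + H) (O(H) = (2*H)/(-12 + H) = 2*H/(-12 + H))
l(O(-16))/71975 = (2*(-16)/(-12 - 16))/71975 = (2*(-16)/(-28))*(1/71975) = (2*(-16)*(-1/28))*(1/71975) = (8/7)*(1/71975) = 8/503825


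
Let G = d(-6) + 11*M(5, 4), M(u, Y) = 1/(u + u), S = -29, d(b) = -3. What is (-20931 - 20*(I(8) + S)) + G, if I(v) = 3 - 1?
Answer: -203929/10 ≈ -20393.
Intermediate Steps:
M(u, Y) = 1/(2*u)
I(v) = 2
G = -19/10 (G = -3 + 11*((1/2)/5) = -3 + 11*((1/2)*(1/5)) = -3 + 11*(1/10) = -3 + 11/10 = -19/10 ≈ -1.9000)
(-20931 - 20*(I(8) + S)) + G = (-20931 - 20*(2 - 29)) - 19/10 = (-20931 - 20*(-27)) - 19/10 = (-20931 + 540) - 19/10 = -20391 - 19/10 = -203929/10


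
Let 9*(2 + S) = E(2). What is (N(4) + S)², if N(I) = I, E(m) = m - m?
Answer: 4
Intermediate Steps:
E(m) = 0
S = -2 (S = -2 + (⅑)*0 = -2 + 0 = -2)
(N(4) + S)² = (4 - 2)² = 2² = 4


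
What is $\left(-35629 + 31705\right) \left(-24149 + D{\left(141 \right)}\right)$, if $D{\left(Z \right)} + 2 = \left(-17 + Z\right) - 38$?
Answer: $94431060$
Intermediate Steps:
$D{\left(Z \right)} = -57 + Z$ ($D{\left(Z \right)} = -2 + \left(\left(-17 + Z\right) - 38\right) = -2 + \left(-55 + Z\right) = -57 + Z$)
$\left(-35629 + 31705\right) \left(-24149 + D{\left(141 \right)}\right) = \left(-35629 + 31705\right) \left(-24149 + \left(-57 + 141\right)\right) = - 3924 \left(-24149 + 84\right) = \left(-3924\right) \left(-24065\right) = 94431060$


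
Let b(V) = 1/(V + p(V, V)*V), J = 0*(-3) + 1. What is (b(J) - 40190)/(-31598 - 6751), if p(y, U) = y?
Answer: 8931/8522 ≈ 1.0480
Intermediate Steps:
J = 1 (J = 0 + 1 = 1)
b(V) = 1/(V + V²) (b(V) = 1/(V + V*V) = 1/(V + V²))
(b(J) - 40190)/(-31598 - 6751) = (1/(1*(1 + 1)) - 40190)/(-31598 - 6751) = (1/2 - 40190)/(-38349) = (1*(½) - 40190)*(-1/38349) = (½ - 40190)*(-1/38349) = -80379/2*(-1/38349) = 8931/8522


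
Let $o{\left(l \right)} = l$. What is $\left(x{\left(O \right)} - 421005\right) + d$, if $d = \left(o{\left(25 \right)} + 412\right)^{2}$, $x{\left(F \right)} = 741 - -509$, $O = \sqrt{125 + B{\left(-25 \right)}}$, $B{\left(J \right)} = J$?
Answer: $-228786$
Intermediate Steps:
$O = 10$ ($O = \sqrt{125 - 25} = \sqrt{100} = 10$)
$x{\left(F \right)} = 1250$ ($x{\left(F \right)} = 741 + 509 = 1250$)
$d = 190969$ ($d = \left(25 + 412\right)^{2} = 437^{2} = 190969$)
$\left(x{\left(O \right)} - 421005\right) + d = \left(1250 - 421005\right) + 190969 = -419755 + 190969 = -228786$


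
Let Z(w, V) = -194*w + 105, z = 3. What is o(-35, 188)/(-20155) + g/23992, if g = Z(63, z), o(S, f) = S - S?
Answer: -12117/23992 ≈ -0.50504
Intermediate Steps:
Z(w, V) = 105 - 194*w
o(S, f) = 0
g = -12117 (g = 105 - 194*63 = 105 - 12222 = -12117)
o(-35, 188)/(-20155) + g/23992 = 0/(-20155) - 12117/23992 = 0*(-1/20155) - 12117*1/23992 = 0 - 12117/23992 = -12117/23992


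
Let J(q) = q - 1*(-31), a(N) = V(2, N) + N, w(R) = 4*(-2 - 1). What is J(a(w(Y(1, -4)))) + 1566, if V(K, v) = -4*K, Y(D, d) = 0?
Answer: 1577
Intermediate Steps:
w(R) = -12 (w(R) = 4*(-3) = -12)
a(N) = -8 + N (a(N) = -4*2 + N = -8 + N)
J(q) = 31 + q (J(q) = q + 31 = 31 + q)
J(a(w(Y(1, -4)))) + 1566 = (31 + (-8 - 12)) + 1566 = (31 - 20) + 1566 = 11 + 1566 = 1577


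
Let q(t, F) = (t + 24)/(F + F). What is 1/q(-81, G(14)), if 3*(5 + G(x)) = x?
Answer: 2/171 ≈ 0.011696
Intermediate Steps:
G(x) = -5 + x/3
q(t, F) = (24 + t)/(2*F) (q(t, F) = (24 + t)/((2*F)) = (24 + t)*(1/(2*F)) = (24 + t)/(2*F))
1/q(-81, G(14)) = 1/((24 - 81)/(2*(-5 + (⅓)*14))) = 1/((½)*(-57)/(-5 + 14/3)) = 1/((½)*(-57)/(-⅓)) = 1/((½)*(-3)*(-57)) = 1/(171/2) = 2/171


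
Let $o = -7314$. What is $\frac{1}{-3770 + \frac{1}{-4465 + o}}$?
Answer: $- \frac{11779}{44406831} \approx -0.00026525$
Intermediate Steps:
$\frac{1}{-3770 + \frac{1}{-4465 + o}} = \frac{1}{-3770 + \frac{1}{-4465 - 7314}} = \frac{1}{-3770 + \frac{1}{-11779}} = \frac{1}{-3770 - \frac{1}{11779}} = \frac{1}{- \frac{44406831}{11779}} = - \frac{11779}{44406831}$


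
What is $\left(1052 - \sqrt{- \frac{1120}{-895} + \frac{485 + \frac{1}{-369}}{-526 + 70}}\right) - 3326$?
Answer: $-2274 - \frac{\sqrt{1183138757670}}{2509938} \approx -2274.4$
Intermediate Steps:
$\left(1052 - \sqrt{- \frac{1120}{-895} + \frac{485 + \frac{1}{-369}}{-526 + 70}}\right) - 3326 = \left(1052 - \sqrt{\left(-1120\right) \left(- \frac{1}{895}\right) + \frac{485 - \frac{1}{369}}{-456}}\right) - 3326 = \left(1052 - \sqrt{\frac{224}{179} + \frac{178964}{369} \left(- \frac{1}{456}\right)}\right) - 3326 = \left(1052 - \sqrt{\frac{224}{179} - \frac{44741}{42066}}\right) - 3326 = \left(1052 - \sqrt{\frac{1414145}{7529814}}\right) - 3326 = \left(1052 - \frac{\sqrt{1183138757670}}{2509938}\right) - 3326 = -2274 - \frac{\sqrt{1183138757670}}{2509938}$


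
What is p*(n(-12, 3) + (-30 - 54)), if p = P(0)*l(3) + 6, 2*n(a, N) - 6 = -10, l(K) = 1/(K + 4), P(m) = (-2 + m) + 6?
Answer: -3956/7 ≈ -565.14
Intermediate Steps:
P(m) = 4 + m
l(K) = 1/(4 + K)
n(a, N) = -2 (n(a, N) = 3 + (½)*(-10) = 3 - 5 = -2)
p = 46/7 (p = (4 + 0)/(4 + 3) + 6 = 4/7 + 6 = 46/7 ≈ 6.5714)
p*(n(-12, 3) + (-30 - 54)) = 46*(-2 + (-30 - 54))/7 = 46*(-2 - 84)/7 = (46/7)*(-86) = -3956/7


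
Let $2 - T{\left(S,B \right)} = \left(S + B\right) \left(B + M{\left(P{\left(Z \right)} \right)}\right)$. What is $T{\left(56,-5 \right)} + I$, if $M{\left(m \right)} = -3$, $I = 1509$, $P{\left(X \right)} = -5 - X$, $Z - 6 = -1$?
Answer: $1919$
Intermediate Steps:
$Z = 5$ ($Z = 6 - 1 = 5$)
$T{\left(S,B \right)} = 2 - \left(-3 + B\right) \left(B + S\right)$ ($T{\left(S,B \right)} = 2 - \left(S + B\right) \left(B - 3\right) = 2 - \left(B + S\right) \left(-3 + B\right) = 2 - \left(-3 + B\right) \left(B + S\right)$)
$T{\left(56,-5 \right)} + I = \left(2 - \left(-5\right)^{2} + 3 \left(-5\right) + 3 \cdot 56 - \left(-5\right) 56\right) + 1509 = \left(2 - 25 - 15 + 168 + 280\right) + 1509 = 410 + 1509 = 1919$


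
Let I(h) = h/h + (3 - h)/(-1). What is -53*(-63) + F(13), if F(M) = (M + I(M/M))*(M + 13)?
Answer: 3651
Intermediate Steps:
I(h) = -2 + h (I(h) = 1 + (3 - h)*(-1) = 1 + (-3 + h) = -2 + h)
F(M) = (-1 + M)*(13 + M) (F(M) = (M + (-2 + M/M))*(M + 13) = (M + (-2 + 1))*(13 + M) = (M - 1)*(13 + M) = (-1 + M)*(13 + M))
-53*(-63) + F(13) = -53*(-63) + (-13 + 13**2 + 12*13) = 3339 + (-13 + 169 + 156) = 3339 + 312 = 3651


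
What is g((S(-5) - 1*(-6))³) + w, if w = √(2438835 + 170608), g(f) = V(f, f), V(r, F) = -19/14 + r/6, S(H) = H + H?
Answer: -505/42 + √2609443 ≈ 1603.4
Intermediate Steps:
S(H) = 2*H
V(r, F) = -19/14 + r/6 (V(r, F) = -19*1/14 + r*(⅙) = -19/14 + r/6)
g(f) = -19/14 + f/6
w = √2609443 ≈ 1615.4
g((S(-5) - 1*(-6))³) + w = (-19/14 + (2*(-5) - 1*(-6))³/6) + √2609443 = (-19/14 + (-10 + 6)³/6) + √2609443 = (-19/14 + (⅙)*(-4)³) + √2609443 = (-19/14 + (⅙)*(-64)) + √2609443 = (-19/14 - 32/3) + √2609443 = -505/42 + √2609443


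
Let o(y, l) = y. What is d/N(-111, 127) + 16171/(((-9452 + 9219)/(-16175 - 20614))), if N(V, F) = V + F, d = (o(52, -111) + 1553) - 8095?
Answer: 4758563267/1864 ≈ 2.5529e+6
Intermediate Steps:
d = -6490 (d = (52 + 1553) - 8095 = 1605 - 8095 = -6490)
N(V, F) = F + V
d/N(-111, 127) + 16171/(((-9452 + 9219)/(-16175 - 20614))) = -6490/(127 - 111) + 16171/(((-9452 + 9219)/(-16175 - 20614))) = -6490/16 + 16171/((-233/(-36789))) = -6490*1/16 + 16171/((-233*(-1/36789))) = -3245/8 + 16171/(233/36789) = -3245/8 + 16171*(36789/233) = -3245/8 + 594914919/233 = 4758563267/1864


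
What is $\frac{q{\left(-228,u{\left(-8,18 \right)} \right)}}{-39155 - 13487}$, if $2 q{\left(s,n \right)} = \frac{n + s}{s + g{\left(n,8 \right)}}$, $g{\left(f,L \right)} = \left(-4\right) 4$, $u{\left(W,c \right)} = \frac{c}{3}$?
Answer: $- \frac{111}{12844648} \approx -8.6417 \cdot 10^{-6}$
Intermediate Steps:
$u{\left(W,c \right)} = \frac{c}{3}$ ($u{\left(W,c \right)} = c \frac{1}{3} = \frac{c}{3}$)
$g{\left(f,L \right)} = -16$
$q{\left(s,n \right)} = \frac{n + s}{2 \left(-16 + s\right)}$ ($q{\left(s,n \right)} = \frac{\left(n + s\right) \frac{1}{s - 16}}{2} = \frac{\left(n + s\right) \frac{1}{-16 + s}}{2} = \frac{\frac{1}{-16 + s} \left(n + s\right)}{2} = \frac{n + s}{2 \left(-16 + s\right)}$)
$\frac{q{\left(-228,u{\left(-8,18 \right)} \right)}}{-39155 - 13487} = \frac{\frac{1}{2} \frac{1}{-16 - 228} \left(\frac{1}{3} \cdot 18 - 228\right)}{-39155 - 13487} = \frac{\frac{1}{2} \frac{1}{-244} \left(6 - 228\right)}{-39155 - 13487} = \frac{\frac{1}{2} \left(- \frac{1}{244}\right) \left(-222\right)}{-52642} = \frac{111}{244} \left(- \frac{1}{52642}\right) = - \frac{111}{12844648}$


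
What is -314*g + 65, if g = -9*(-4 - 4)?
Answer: -22543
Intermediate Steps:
g = 72 (g = -9*(-8) = 72)
-314*g + 65 = -314*72 + 65 = -22608 + 65 = -22543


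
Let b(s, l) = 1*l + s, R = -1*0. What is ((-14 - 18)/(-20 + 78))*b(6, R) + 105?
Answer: 2949/29 ≈ 101.69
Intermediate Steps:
R = 0
b(s, l) = l + s
((-14 - 18)/(-20 + 78))*b(6, R) + 105 = ((-14 - 18)/(-20 + 78))*(0 + 6) + 105 = -32/58*6 + 105 = -32*1/58*6 + 105 = -16/29*6 + 105 = -96/29 + 105 = 2949/29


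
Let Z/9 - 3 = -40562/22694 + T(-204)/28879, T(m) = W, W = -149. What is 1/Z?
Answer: 327690013/3561159033 ≈ 0.092018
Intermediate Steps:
T(m) = -149
Z = 3561159033/327690013 (Z = 27 + 9*(-40562/22694 - 149/28879) = 27 + 9*(-40562*1/22694 - 149*1/28879) = 27 + 9*(-20281/11347 - 149/28879) = 27 + 9*(-587385702/327690013) = 27 - 5286471318/327690013 = 3561159033/327690013 ≈ 10.867)
1/Z = 1/(3561159033/327690013) = 327690013/3561159033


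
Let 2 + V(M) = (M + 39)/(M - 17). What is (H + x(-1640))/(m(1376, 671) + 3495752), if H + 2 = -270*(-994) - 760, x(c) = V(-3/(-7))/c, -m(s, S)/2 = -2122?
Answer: 12727912207/166459809760 ≈ 0.076462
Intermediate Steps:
m(s, S) = 4244 (m(s, S) = -2*(-2122) = 4244)
V(M) = -2 + (39 + M)/(-17 + M) (V(M) = -2 + (M + 39)/(M - 17) = -2 + (39 + M)/(-17 + M))
x(c) = -127/(29*c) (x(c) = ((73 - (-3)/(-7))/(-17 - 3/(-7)))/c = ((73 - (-3)*(-1)/7)/(-17 - 3*(-⅐)))/c = ((73 - 1*3/7)/(-17 + 3/7))/c = ((73 - 3/7)/(-116/7))/c = (-7/116*508/7)/c = -127/(29*c))
H = 267618 (H = -2 + (-270*(-994) - 760) = -2 + (268380 - 760) = -2 + 267620 = 267618)
(H + x(-1640))/(m(1376, 671) + 3495752) = (267618 - 127/29/(-1640))/(4244 + 3495752) = (267618 - 127/29*(-1/1640))/3499996 = (267618 + 127/47560)*(1/3499996) = (12727912207/47560)*(1/3499996) = 12727912207/166459809760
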